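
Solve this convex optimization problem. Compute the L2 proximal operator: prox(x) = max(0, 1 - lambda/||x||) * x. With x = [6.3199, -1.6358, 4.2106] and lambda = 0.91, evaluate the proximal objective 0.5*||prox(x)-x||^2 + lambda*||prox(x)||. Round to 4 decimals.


Step 1: Compute ||x||.
||x|| = 7.7683
Step 2: Compute scaling factor.
scale = max(0, 1 - 0.91/7.7683) = 0.8829
Step 3: prox(x) = [5.5796, -1.4442, 3.7174]
||prox(x)|| = 6.8583
Step 4: Proximal objective.
0.5*||prox-x||^2 = 0.4141
lambda*||prox|| = 6.2411
Total = 6.6551


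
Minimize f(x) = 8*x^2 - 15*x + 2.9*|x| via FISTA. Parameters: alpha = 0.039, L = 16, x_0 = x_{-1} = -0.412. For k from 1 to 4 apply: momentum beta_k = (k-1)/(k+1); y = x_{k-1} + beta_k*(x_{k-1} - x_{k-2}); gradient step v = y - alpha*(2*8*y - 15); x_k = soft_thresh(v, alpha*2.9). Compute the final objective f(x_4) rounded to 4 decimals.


FISTA on f(x) = 8*x^2 - 15*x + 2.9*|x|
L = 16, alpha = 0.039
Iteration 1: beta = 0.0, y = -0.412 + 0.0*(-0.412 + 0.412) = -0.412
  grad(y) = -21.592, v = y - alpha*grad = 0.4301
  prox(v) = soft_thresh(0.4301, 0.1131) = 0.317
Iteration 2: beta = 0.3333, y = 0.317 + 0.3333*(0.317 + 0.412) = 0.56
  grad(y) = -6.0403, v = y - alpha*grad = 0.7956
  prox(v) = soft_thresh(0.7956, 0.1131) = 0.6825
Iteration 3: beta = 0.5, y = 0.6825 + 0.5*(0.6825 - 0.317) = 0.8652
  grad(y) = -1.157, v = y - alpha*grad = 0.9103
  prox(v) = soft_thresh(0.9103, 0.1131) = 0.7972
Iteration 4: beta = 0.6, y = 0.7972 + 0.6*(0.7972 - 0.6825) = 0.8661
  grad(y) = -1.143, v = y - alpha*grad = 0.9106
  prox(v) = soft_thresh(0.9106, 0.1131) = 0.7975
f(x_4) = 8*0.7975^2 - 15*0.7975 + 2.9*|0.7975| = -4.5617


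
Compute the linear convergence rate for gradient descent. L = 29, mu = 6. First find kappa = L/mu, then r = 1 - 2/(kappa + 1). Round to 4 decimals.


Step 1: Compute the condition number.
kappa = L/mu = 29/6 = 4.8333
Step 2: Compute the convergence rate.
r = 1 - 2/(kappa + 1) = 1 - 2*mu/(L + mu) = (L - mu)/(L + mu) = 23/35 = 0.6571


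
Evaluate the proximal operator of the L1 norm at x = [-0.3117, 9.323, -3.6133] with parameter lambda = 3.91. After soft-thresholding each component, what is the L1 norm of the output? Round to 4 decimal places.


Soft-thresholding with lambda = 3.91:
prox(-0.3117) = sign(-0.3117)*max(|-0.3117| - 3.91, 0) = 0.0
prox(9.323) = sign(9.323)*max(|9.323| - 3.91, 0) = 5.413
prox(-3.6133) = sign(-3.6133)*max(|-3.6133| - 3.91, 0) = 0.0
prox(x) = [0.0, 5.413, 0.0]
||prox(x)||_1 = 0.0 + 5.413 + 0.0 = 5.413


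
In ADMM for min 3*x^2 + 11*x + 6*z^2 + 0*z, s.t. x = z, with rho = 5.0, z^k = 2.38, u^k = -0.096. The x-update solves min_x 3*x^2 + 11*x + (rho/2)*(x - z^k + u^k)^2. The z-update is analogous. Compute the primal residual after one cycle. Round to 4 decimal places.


ADMM iteration with rho = 5.0, z^k = 2.38, u^k = -0.096
Step 1: x-update.
Minimize 3*x^2 + 11*x + (5.0/2)*(x - 2.38 - 0.096)^2
FOC: (2*3 + 5.0)*x = -11 + 5.0*(2.38 + 0.096)
x^{k+1} = 0.1255
Step 2: z-update.
Minimize 6*z^2 + 0*z + (5.0/2)*(0.1255 - z - 0.096)^2
FOC: (2*6 + 5.0)*z = 0 + 5.0*(0.1255 - 0.096)
z^{k+1} = 0.0087
Step 3: u-update.
u^{k+1} = -0.096 + 0.1255 - 0.0087 = 0.0208
Step 4: Primal residual = |0.1255 - 0.0087| = 0.1168


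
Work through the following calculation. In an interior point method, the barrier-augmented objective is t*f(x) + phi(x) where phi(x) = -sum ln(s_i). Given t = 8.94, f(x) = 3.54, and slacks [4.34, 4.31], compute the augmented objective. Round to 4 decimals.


Step 1: Compute log-barrier.
ln values: [1.4679, 1.4609]
phi = -(1.4679 + 1.4609) = -2.9288
Step 2: Compute augmented objective.
t*f(x) = 8.94*3.54 = 31.6476
Total = 31.6476 - 2.9288 = 28.7188


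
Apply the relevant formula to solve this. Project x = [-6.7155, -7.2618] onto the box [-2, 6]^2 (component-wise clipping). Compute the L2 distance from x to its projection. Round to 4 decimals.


Project each component onto [-2, 6].
clip(-6.7155) = -2.0, clip(-7.2618) = -2.0
Projection = [-2.0, -2.0]
Squared diffs: [22.2359, 27.6865]
Distance = sqrt(49.9224) = 7.0656


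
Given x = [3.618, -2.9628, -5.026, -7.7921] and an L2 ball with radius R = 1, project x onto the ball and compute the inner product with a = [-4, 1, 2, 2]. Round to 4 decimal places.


Step 1: Compute ||x|| (intermediates to 6 decimals).
||x|| = sqrt(3.618^2 + (-2.9628)^2 + (-5.026)^2 + (-7.7921)^2) = 10.384874
Step 2: Project.
Since ||x|| > R, scale = R/||x|| = 1/10.384874 = 0.096294, proj(x) = scale * x
proj(x) = [0.348392, -0.2853, -0.483974, -0.750332]
Step 3: Dot product.
a^T * proj(x) = -4*0.348392 + 1*(-0.2853) + 2*(-0.483974) + 2*(-0.750332) = -4.1475


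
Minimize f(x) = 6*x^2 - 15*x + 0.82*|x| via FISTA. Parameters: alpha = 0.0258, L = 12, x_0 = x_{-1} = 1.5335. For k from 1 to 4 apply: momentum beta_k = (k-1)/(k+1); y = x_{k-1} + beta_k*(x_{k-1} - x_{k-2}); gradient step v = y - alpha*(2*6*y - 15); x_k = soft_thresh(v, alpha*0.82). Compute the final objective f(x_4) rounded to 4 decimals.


FISTA on f(x) = 6*x^2 - 15*x + 0.82*|x|
L = 12, alpha = 0.0258
Iteration 1: beta = 0.0, y = 1.5335 + 0.0*(1.5335 - 1.5335) = 1.5335
  grad(y) = 3.402, v = y - alpha*grad = 1.4457
  prox(v) = soft_thresh(1.4457, 0.0212) = 1.4246
Iteration 2: beta = 0.3333, y = 1.4246 + 0.3333*(1.4246 - 1.5335) = 1.3883
  grad(y) = 1.6592, v = y - alpha*grad = 1.3455
  prox(v) = soft_thresh(1.3455, 0.0212) = 1.3243
Iteration 3: beta = 0.5, y = 1.3243 + 0.5*(1.3243 - 1.4246) = 1.2742
  grad(y) = 0.29, v = y - alpha*grad = 1.2667
  prox(v) = soft_thresh(1.2667, 0.0212) = 1.2455
Iteration 4: beta = 0.6, y = 1.2455 + 0.6*(1.2455 - 1.3243) = 1.1983
  grad(y) = -0.6208, v = y - alpha*grad = 1.2143
  prox(v) = soft_thresh(1.2143, 0.0212) = 1.1931
f(x_4) = 6*1.1931^2 - 15*1.1931 + 0.82*|1.1931| = -8.3772


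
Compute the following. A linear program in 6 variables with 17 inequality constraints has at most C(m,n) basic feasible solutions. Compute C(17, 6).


Each vertex corresponds to some choice of n active constraints out of m, so the number of vertices is at most C(m, n) = m! / (n!(m-n)!).
m = 17, n = 6
Numerator: 17 * 16 * 15 * 14 * 13 * 12
Denominator: 6! = 720
C(17, 6) = 12376


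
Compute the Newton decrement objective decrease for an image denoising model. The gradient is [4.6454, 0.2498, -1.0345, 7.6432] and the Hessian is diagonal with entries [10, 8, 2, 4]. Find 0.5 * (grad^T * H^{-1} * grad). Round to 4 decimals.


Step 1: H is diagonal, so H^(-1) * g = [0.4645, 0.0312, -0.5173, 1.9108].
Step 2: g^T H^(-1) g = sum_i g_i^2 / H_ii
  = (4.6454)^2/10 + (0.2498)^2/8 + (-1.0345)^2/2 + (7.6432)^2/4
  = 2.158 + 0.0078 + 0.5351 + 14.6046 = 17.3055
Step 3: Objective decrease = 0.5 * g^T H^(-1) g = 8.6527


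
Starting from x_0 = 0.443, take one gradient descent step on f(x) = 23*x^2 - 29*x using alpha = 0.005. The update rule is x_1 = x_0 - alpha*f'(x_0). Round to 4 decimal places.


We compute the gradient at x_0 and apply the update.
f'(x) = 46*x - 29
f'(0.443) = 46*0.443 - 29 = -8.622
x_1 = 0.443 - 0.005*-8.622 = 0.4861


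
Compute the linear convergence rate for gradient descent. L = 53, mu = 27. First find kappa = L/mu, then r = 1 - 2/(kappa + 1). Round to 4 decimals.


Step 1: Compute the condition number.
kappa = L/mu = 53/27 = 1.963
Step 2: Compute the convergence rate.
r = 1 - 2/(kappa + 1) = 1 - 2*mu/(L + mu) = (L - mu)/(L + mu) = 26/80 = 0.325


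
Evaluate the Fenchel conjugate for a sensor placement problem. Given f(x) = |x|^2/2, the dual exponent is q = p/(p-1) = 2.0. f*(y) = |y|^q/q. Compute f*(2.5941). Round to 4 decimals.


The conjugate exponent q satisfies 1/p + 1/q = 1.
p = 2, so q = 2/(2 - 1) = 2.0
|y|^q = 2.5941^2.0 = 6.7294
f*(2.5941) = 6.7294 / 2.0 = 3.3647


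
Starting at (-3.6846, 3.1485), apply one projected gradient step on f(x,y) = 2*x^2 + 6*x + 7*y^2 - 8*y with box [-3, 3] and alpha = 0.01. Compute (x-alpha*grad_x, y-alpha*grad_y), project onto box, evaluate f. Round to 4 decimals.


Step 1: Compute gradient at (-3.6846, 3.1485).
grad_x = 2*2*-3.6846 + 6 = -8.7384
grad_y = 2*7*3.1485 - 8 = 36.079
Step 2: Gradient step.
x_raw = -3.6846 - 0.01*-8.7384 = -3.5972
y_raw = 3.1485 - 0.01*36.079 = 2.7877
Step 3: Project onto [-3, 3].
x_proj = clip(-3.5972) = -3.0
y_proj = clip(2.7877) = 2.7877
Step 4: Evaluate f.
f(-3.0, 2.7877) = 32.0976


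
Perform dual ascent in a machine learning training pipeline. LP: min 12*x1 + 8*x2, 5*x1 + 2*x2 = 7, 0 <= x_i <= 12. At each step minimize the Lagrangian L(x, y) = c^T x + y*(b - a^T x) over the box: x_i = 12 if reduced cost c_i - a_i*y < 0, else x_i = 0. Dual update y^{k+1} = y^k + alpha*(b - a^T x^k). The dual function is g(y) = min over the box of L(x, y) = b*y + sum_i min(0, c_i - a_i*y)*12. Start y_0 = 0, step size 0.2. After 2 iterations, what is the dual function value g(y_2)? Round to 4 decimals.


Dual ascent for LP: min 12*x1 + 8*x2, 5*x1 + 2*x2 = 7, 0 <= x_i <= 12
Step 1: y^k = 0.0, reduced costs: (12.0, 8.0)
  x^k = (0.0, 0.0), subgradient = b - a^T x = 7.0
  y^{k+1} = 0.0 + 0.2*7.0 = 1.4
Step 2: y^k = 1.4, reduced costs: (5.0, 5.2)
  x^k = (0.0, 0.0), subgradient = b - a^T x = 7.0
  y^{k+1} = 1.4 + 0.2*7.0 = 2.8
Dual objective at y_2 = 2.8: reduced costs (-2.0, 2.4), box minimizer x = (12.0, 0.0)
g(y_2) = b*y + (c1 - a1*y)*x1 + (c2 - a2*y)*x2 = 7*2.8 + (-2.0)*12.0 + 2.4*0.0 = 19.6 - 24.0 + 0.0 = -4.4


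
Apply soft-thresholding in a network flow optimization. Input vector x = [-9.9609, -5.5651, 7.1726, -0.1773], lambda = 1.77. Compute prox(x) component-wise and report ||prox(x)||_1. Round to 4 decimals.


Soft-thresholding with lambda = 1.77:
prox(-9.9609) = sign(-9.9609)*max(|-9.9609| - 1.77, 0) = -8.1909
prox(-5.5651) = sign(-5.5651)*max(|-5.5651| - 1.77, 0) = -3.7951
prox(7.1726) = sign(7.1726)*max(|7.1726| - 1.77, 0) = 5.4026
prox(-0.1773) = sign(-0.1773)*max(|-0.1773| - 1.77, 0) = 0.0
prox(x) = [-8.1909, -3.7951, 5.4026, 0.0]
||prox(x)||_1 = 8.1909 + 3.7951 + 5.4026 + 0.0 = 17.3886


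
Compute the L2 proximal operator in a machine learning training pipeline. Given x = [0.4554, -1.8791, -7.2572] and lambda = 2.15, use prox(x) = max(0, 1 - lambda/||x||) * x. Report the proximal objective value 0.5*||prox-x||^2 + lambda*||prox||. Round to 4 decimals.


Step 1: Compute ||x||.
||x|| = 7.5104
Step 2: Compute scaling factor.
scale = max(0, 1 - 2.15/7.5104) = 0.7137
Step 3: prox(x) = [0.325, -1.3412, -5.1797]
||prox(x)|| = 5.3604
Step 4: Proximal objective.
0.5*||prox-x||^2 = 2.3113
lambda*||prox|| = 11.5249
Total = 13.836


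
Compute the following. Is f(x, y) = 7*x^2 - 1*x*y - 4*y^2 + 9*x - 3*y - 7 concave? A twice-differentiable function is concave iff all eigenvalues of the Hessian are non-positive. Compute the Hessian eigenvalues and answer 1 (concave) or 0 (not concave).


The Hessian of f(x,y) = 7*x^2 - 1*x*y - 4*y^2 + 9*x - 3*y - 7 is:
H = [[14, -1], [-1, -8]]
Trace = 14 - 8 = 6
Determinant = 14*-8 - (-1)^2 = -113
Discriminant = (6)^2 - 4*-113 = 488.0
Eigenvalues: lambda_1 = -8.0454, lambda_2 = 14.0454
The function is not concave.

0


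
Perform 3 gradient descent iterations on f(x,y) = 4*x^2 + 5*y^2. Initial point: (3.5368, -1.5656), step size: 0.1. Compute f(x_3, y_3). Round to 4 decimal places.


Gradient descent on f(x,y) = 4*x^2 + 5*y^2.
Starting point: (3.5368, -1.5656), alpha = 0.1
Step 1: grad_x = 2*4*3.5368 = 28.2944, grad_y = 2*5*-1.5656 = -15.656
  x_1 = 3.5368 - 0.1*28.2944 = 0.7074
  y_1 = -1.5656 - 0.1*-15.656 = 0.0
Step 2: grad_x = 2*4*0.7074 = 5.6589, grad_y = 2*5*0.0 = 0.0
  x_2 = 0.7074 - 0.1*5.6589 = 0.1415
  y_2 = 0.0 - 0.1*0.0 = 0.0
Step 3: grad_x = 2*4*0.1415 = 1.1318, grad_y = 2*5*0.0 = 0.0
  x_3 = 0.1415 - 0.1*1.1318 = 0.0283
  y_3 = 0.0 - 0.1*0.0 = 0.0
f(0.0283, 0.0) = 4*0.0283^2 + 5*0.0^2 = 0.0032


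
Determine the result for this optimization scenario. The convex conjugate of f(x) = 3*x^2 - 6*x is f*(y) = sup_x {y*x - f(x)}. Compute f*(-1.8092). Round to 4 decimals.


f*(y) = sup_x {y*x - a*x^2 - b*x} = sup_x {(y-b)*x - a*x^2}
FOC: (y - b) - 2a*x = 0 => x* = (y - b)/(2a)
x* = (-1.8092 + 6)/(2*3) = 0.6985
f*(-1.8092) = (y-b)^2/(4a) = (-1.8092 + 6)^2/(4*3)
= 17.5628/12 = 1.4636


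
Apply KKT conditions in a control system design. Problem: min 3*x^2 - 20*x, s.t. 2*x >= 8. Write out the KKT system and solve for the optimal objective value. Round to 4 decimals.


Step 1: Try lambda = 0 (constraint inactive).
x_unc = 20/(2*3) = 3.3333
Check: 2*3.3333 = 6.6666 < 8 -- violated!
Step 2: Constraint must be active: 2*x = 8
x* = 8/2 = 4.0
lambda = (2*3*4.0 - 20)/2 = 2.0
Step 3: Compute optimal value.
f(x*) = 3*4.0^2 - 20*4.0 = -32.0


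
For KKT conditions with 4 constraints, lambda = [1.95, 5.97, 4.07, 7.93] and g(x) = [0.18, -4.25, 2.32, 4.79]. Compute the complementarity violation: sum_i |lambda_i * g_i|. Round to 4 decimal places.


KKT complementary slackness check:
lambda_1 * g_1 = 1.95 * 0.18 = 0.351
lambda_2 * g_2 = 5.97 * -4.25 = -25.3725
lambda_3 * g_3 = 4.07 * 2.32 = 9.4424
lambda_4 * g_4 = 7.93 * 4.79 = 37.9847
Total violation = 0.351 + 25.3725 + 9.4424 + 37.9847 = 73.1506


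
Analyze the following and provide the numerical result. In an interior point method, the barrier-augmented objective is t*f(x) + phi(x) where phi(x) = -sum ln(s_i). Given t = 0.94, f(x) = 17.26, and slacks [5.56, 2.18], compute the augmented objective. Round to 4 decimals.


Step 1: Compute log-barrier.
ln values: [1.7156, 0.7793]
phi = -(1.7156 + 0.7793) = -2.4949
Step 2: Compute augmented objective.
t*f(x) = 0.94*17.26 = 16.2244
Total = 16.2244 - 2.4949 = 13.7295


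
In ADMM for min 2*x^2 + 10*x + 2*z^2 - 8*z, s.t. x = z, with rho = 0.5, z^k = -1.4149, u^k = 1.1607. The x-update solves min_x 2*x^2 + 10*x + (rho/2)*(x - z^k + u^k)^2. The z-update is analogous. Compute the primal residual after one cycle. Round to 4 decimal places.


ADMM iteration with rho = 0.5, z^k = -1.4149, u^k = 1.1607
Step 1: x-update.
Minimize 2*x^2 + 10*x + (0.5/2)*(x + 1.4149 + 1.1607)^2
FOC: (2*2 + 0.5)*x = -10 + 0.5*(-1.4149 - 1.1607)
x^{k+1} = -2.5084
Step 2: z-update.
Minimize 2*z^2 - 8*z + (0.5/2)*(-2.5084 - z + 1.1607)^2
FOC: (2*2 + 0.5)*z = 8 + 0.5*(-2.5084 + 1.1607)
z^{k+1} = 1.628
Step 3: u-update.
u^{k+1} = 1.1607 - 2.5084 - 1.628 = -2.9757
Step 4: Primal residual = |-2.5084 - 1.628| = 4.1364


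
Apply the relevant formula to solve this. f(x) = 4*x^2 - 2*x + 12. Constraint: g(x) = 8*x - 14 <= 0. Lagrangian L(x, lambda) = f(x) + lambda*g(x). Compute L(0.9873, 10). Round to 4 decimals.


Step 1: Evaluate f(x).
f(0.9873) = 4*0.9873^2 - 2*0.9873 + 12 = 13.9244
Step 2: Evaluate g(x).
g(0.9873) = 8*0.9873 - 14 = -6.1016
Step 3: Compute Lagrangian.
L = 13.9244 + 10*-6.1016 = -47.0916


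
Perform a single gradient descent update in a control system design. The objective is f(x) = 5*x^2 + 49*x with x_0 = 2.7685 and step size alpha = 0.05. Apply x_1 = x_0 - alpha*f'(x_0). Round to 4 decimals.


We compute the gradient at x_0 and apply the update.
f'(x) = 10*x + 49
f'(2.7685) = 10*2.7685 + 49 = 76.685
x_1 = 2.7685 - 0.05*76.685 = -1.0658


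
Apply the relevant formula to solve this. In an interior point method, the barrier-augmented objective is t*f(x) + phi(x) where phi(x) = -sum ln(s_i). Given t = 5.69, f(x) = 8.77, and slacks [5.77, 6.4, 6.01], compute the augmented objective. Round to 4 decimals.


Step 1: Compute log-barrier.
ln values: [1.7527, 1.8563, 1.7934]
phi = -(1.7527 + 1.8563 + 1.7934) = -5.4024
Step 2: Compute augmented objective.
t*f(x) = 5.69*8.77 = 49.9013
Total = 49.9013 - 5.4024 = 44.4989


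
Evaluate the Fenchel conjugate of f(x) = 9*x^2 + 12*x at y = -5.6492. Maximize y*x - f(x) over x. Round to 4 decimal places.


f*(y) = sup_x {y*x - a*x^2 - b*x} = sup_x {(y-b)*x - a*x^2}
FOC: (y - b) - 2a*x = 0 => x* = (y - b)/(2a)
x* = (-5.6492 - 12)/(2*9) = -0.9805
f*(-5.6492) = (y-b)^2/(4a) = (-5.6492 - 12)^2/(4*9)
= 311.4943/36 = 8.6526


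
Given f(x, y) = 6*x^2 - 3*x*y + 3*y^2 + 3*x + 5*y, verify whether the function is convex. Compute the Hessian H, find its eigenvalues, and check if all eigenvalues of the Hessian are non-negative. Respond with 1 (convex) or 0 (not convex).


The Hessian of f(x,y) = 6*x^2 - 3*x*y + 3*y^2 + 3*x + 5*y is:
H = [[12, -3], [-3, 6]]
Trace = 12 + 6 = 18
Determinant = 12*6 - (-3)^2 = 63
Discriminant = (18)^2 - 4*63 = 72.0
Eigenvalues: lambda_1 = 4.7574, lambda_2 = 13.2426
The function is convex.

1


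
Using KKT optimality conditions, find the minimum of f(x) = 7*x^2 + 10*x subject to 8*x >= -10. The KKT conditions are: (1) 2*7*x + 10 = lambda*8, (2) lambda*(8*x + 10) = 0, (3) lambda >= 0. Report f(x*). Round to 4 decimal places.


Step 1: Try lambda = 0 (constraint inactive).
Stationarity: 2*7*x + 10 = 0
x* = -10/(2*7) = -5/7 = -0.7143 (rounded; the exact value -5/7 is used below)
Check constraint: 8*-0.7143 = -5.7144 >= -10 -- satisfied.
Step 2: Compute optimal value.
f(x*) = 7*(-5/7)^2 + 10*(-5/7) = -3.5714


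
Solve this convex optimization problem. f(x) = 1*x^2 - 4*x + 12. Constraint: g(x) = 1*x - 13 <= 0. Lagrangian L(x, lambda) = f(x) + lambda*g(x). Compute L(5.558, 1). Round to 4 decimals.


Step 1: Evaluate f(x).
f(5.558) = 1*5.558^2 - 4*5.558 + 12 = 20.6594
Step 2: Evaluate g(x).
g(5.558) = 1*5.558 - 13 = -7.442
Step 3: Compute Lagrangian.
L = 20.6594 + 1*-7.442 = 13.2174


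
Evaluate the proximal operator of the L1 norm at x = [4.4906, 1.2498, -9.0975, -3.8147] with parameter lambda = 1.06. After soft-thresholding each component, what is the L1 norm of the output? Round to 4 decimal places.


Soft-thresholding with lambda = 1.06:
prox(4.4906) = sign(4.4906)*max(|4.4906| - 1.06, 0) = 3.4306
prox(1.2498) = sign(1.2498)*max(|1.2498| - 1.06, 0) = 0.1898
prox(-9.0975) = sign(-9.0975)*max(|-9.0975| - 1.06, 0) = -8.0375
prox(-3.8147) = sign(-3.8147)*max(|-3.8147| - 1.06, 0) = -2.7547
prox(x) = [3.4306, 0.1898, -8.0375, -2.7547]
||prox(x)||_1 = 3.4306 + 0.1898 + 8.0375 + 2.7547 = 14.4126


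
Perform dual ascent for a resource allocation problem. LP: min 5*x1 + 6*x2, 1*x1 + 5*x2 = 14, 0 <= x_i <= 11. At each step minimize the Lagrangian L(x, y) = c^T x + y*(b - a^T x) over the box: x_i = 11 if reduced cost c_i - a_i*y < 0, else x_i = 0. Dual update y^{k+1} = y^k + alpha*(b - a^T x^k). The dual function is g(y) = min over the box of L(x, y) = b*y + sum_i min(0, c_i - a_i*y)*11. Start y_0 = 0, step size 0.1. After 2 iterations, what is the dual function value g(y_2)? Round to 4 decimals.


Dual ascent for LP: min 5*x1 + 6*x2, 1*x1 + 5*x2 = 14, 0 <= x_i <= 11
Step 1: y^k = 0.0, reduced costs: (5.0, 6.0)
  x^k = (0.0, 0.0), subgradient = b - a^T x = 14.0
  y^{k+1} = 0.0 + 0.1*14.0 = 1.4
Step 2: y^k = 1.4, reduced costs: (3.6, -1.0)
  x^k = (0.0, 11.0), subgradient = b - a^T x = -41.0
  y^{k+1} = 1.4 + 0.1*-41.0 = -2.7
Dual objective at y_2 = -2.7: reduced costs (7.7, 19.5), box minimizer x = (0.0, 0.0)
g(y_2) = b*y + (c1 - a1*y)*x1 + (c2 - a2*y)*x2 = 14*(-2.7) + 7.7*0.0 + 19.5*0.0 = -37.8 + 0.0 + 0.0 = -37.8


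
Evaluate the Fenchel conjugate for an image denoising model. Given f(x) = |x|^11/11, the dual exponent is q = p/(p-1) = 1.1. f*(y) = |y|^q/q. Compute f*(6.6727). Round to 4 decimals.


The conjugate exponent q satisfies 1/p + 1/q = 1.
p = 11, so q = 11/(11 - 1) = 1.1
|y|^q = 6.6727^1.1 = 8.0674
f*(6.6727) = 8.0674 / 1.1 = 7.334


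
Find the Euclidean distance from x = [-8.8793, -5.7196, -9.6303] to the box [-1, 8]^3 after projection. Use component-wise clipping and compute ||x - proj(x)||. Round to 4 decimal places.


Project each component onto [-1, 8].
clip(-8.8793) = -1.0, clip(-5.7196) = -1.0, clip(-9.6303) = -1.0
Projection = [-1.0, -1.0, -1.0]
Squared diffs: [62.0834, 22.2746, 74.4821]
Distance = sqrt(158.8401) = 12.6032


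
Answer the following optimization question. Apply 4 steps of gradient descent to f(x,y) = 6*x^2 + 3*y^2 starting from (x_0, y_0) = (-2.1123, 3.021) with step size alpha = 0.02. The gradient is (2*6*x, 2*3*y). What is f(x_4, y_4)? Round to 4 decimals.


Gradient descent on f(x,y) = 6*x^2 + 3*y^2.
Starting point: (-2.1123, 3.021), alpha = 0.02
Step 1: grad_x = 2*6*-2.1123 = -25.3476, grad_y = 2*3*3.021 = 18.126
  x_1 = -2.1123 - 0.02*-25.3476 = -1.6053
  y_1 = 3.021 - 0.02*18.126 = 2.6585
Step 2: grad_x = 2*6*-1.6053 = -19.2642, grad_y = 2*3*2.6585 = 15.9509
  x_2 = -1.6053 - 0.02*-19.2642 = -1.2201
  y_2 = 2.6585 - 0.02*15.9509 = 2.3395
Step 3: grad_x = 2*6*-1.2201 = -14.6408, grad_y = 2*3*2.3395 = 14.0368
  x_3 = -1.2201 - 0.02*-14.6408 = -0.9272
  y_3 = 2.3395 - 0.02*14.0368 = 2.0587
Step 4: grad_x = 2*6*-0.9272 = -11.127, grad_y = 2*3*2.0587 = 12.3524
  x_4 = -0.9272 - 0.02*-11.127 = -0.7047
  y_4 = 2.0587 - 0.02*12.3524 = 1.8117
f(-0.7047, 1.8117) = 6*(-0.7047)^2 + 3*1.8117^2 = 12.8262


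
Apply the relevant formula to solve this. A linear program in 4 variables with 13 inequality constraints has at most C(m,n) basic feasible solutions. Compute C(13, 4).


Each vertex corresponds to some choice of n active constraints out of m, so the number of vertices is at most C(m, n) = m! / (n!(m-n)!).
m = 13, n = 4
Numerator: 13 * 12 * 11 * 10
Denominator: 4! = 24
C(13, 4) = 715


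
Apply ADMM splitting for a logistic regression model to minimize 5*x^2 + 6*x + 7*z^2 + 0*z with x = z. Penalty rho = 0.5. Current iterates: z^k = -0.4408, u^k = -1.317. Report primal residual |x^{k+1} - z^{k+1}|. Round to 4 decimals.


ADMM iteration with rho = 0.5, z^k = -0.4408, u^k = -1.317
Step 1: x-update.
Minimize 5*x^2 + 6*x + (0.5/2)*(x + 0.4408 - 1.317)^2
FOC: (2*5 + 0.5)*x = -6 + 0.5*(-0.4408 + 1.317)
x^{k+1} = -0.5297
Step 2: z-update.
Minimize 7*z^2 + 0*z + (0.5/2)*(-0.5297 - z - 1.317)^2
FOC: (2*7 + 0.5)*z = 0 + 0.5*(-0.5297 - 1.317)
z^{k+1} = -0.0637
Step 3: u-update.
u^{k+1} = -1.317 - 0.5297 + 0.0637 = -1.783
Step 4: Primal residual = |-0.5297 + 0.0637| = 0.466


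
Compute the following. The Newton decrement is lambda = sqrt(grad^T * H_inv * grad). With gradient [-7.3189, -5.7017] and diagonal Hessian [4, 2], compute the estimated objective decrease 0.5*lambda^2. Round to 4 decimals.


Step 1: H is diagonal, so H^(-1) * g = [-1.8297, -2.8509].
Step 2: g^T H^(-1) g = sum_i g_i^2 / H_ii
  = (-7.3189)^2/4 + (-5.7017)^2/2
  = 13.3916 + 16.2547 = 29.6463
Step 3: Objective decrease = 0.5 * g^T H^(-1) g = 14.8231


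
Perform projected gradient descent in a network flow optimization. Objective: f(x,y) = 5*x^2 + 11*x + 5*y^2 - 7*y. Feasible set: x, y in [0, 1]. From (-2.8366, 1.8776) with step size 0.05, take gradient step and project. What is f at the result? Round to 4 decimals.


Step 1: Compute gradient at (-2.8366, 1.8776).
grad_x = 2*5*-2.8366 + 11 = -17.366
grad_y = 2*5*1.8776 - 7 = 11.776
Step 2: Gradient step.
x_raw = -2.8366 - 0.05*-17.366 = -1.9683
y_raw = 1.8776 - 0.05*11.776 = 1.2888
Step 3: Project onto [0, 1].
x_proj = clip(-1.9683) = 0.0
y_proj = clip(1.2888) = 1.0
Step 4: Evaluate f.
f(0.0, 1.0) = -2.0


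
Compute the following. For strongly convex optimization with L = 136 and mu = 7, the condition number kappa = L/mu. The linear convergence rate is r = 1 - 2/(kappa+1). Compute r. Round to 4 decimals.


Step 1: Compute the condition number.
kappa = L/mu = 136/7 = 19.4286
Step 2: Compute the convergence rate.
r = 1 - 2/(kappa + 1) = 1 - 2*mu/(L + mu) = (L - mu)/(L + mu) = 129/143 = 0.9021


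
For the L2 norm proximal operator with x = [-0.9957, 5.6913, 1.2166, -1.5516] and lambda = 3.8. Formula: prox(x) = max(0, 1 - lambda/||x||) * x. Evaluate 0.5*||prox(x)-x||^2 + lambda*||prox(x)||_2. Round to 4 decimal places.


Step 1: Compute ||x||.
||x|| = 6.1049
Step 2: Compute scaling factor.
scale = max(0, 1 - 3.8/6.1049) = 0.3775
Step 3: prox(x) = [-0.3759, 2.1487, 0.4593, -0.5858]
||prox(x)|| = 2.3049
Step 4: Proximal objective.
0.5*||prox-x||^2 = 7.22
lambda*||prox|| = 8.7586
Total = 15.9786


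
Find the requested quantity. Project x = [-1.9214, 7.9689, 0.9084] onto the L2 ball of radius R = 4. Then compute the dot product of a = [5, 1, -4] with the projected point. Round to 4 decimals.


Step 1: Compute ||x|| (intermediates to 6 decimals).
||x|| = sqrt((-1.9214)^2 + 7.9689^2 + 0.9084^2) = 8.247444
Step 2: Project.
Since ||x|| > R, scale = R/||x|| = 4/8.247444 = 0.484999, proj(x) = scale * x
proj(x) = [-0.931877, 3.864909, 0.440573]
Step 3: Dot product.
a^T * proj(x) = 5*(-0.931877) + 1*3.864909 - 4*0.440573 = -2.5568


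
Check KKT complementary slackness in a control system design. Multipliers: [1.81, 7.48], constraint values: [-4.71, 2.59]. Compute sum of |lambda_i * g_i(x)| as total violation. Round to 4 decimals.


KKT complementary slackness check:
lambda_1 * g_1 = 1.81 * -4.71 = -8.5251
lambda_2 * g_2 = 7.48 * 2.59 = 19.3732
Total violation = 8.5251 + 19.3732 = 27.8983


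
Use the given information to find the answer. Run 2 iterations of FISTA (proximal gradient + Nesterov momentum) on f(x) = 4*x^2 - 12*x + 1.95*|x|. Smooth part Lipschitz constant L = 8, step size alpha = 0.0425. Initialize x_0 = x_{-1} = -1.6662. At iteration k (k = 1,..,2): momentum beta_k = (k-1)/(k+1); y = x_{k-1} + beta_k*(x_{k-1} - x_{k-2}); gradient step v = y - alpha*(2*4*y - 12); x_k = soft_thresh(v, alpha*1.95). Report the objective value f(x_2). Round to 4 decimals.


FISTA on f(x) = 4*x^2 - 12*x + 1.95*|x|
L = 8, alpha = 0.0425
Iteration 1: beta = 0.0, y = -1.6662 + 0.0*(-1.6662 + 1.6662) = -1.6662
  grad(y) = -25.3296, v = y - alpha*grad = -0.5897
  prox(v) = soft_thresh(-0.5897, 0.0829) = -0.5068
Iteration 2: beta = 0.3333, y = -0.5068 + 0.3333*(-0.5068 + 1.6662) = -0.1204
  grad(y) = -12.9628, v = y - alpha*grad = 0.4306
  prox(v) = soft_thresh(0.4306, 0.0829) = 0.3477
f(x_2) = 4*0.3477^2 - 12*0.3477 + 1.95*|0.3477| = -3.0107


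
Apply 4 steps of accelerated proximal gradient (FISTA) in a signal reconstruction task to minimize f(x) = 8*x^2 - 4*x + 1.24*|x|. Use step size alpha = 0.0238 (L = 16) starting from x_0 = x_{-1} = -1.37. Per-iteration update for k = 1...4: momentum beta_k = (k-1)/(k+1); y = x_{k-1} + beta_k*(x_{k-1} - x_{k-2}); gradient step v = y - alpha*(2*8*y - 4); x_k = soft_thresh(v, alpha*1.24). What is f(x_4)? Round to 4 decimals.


FISTA on f(x) = 8*x^2 - 4*x + 1.24*|x|
L = 16, alpha = 0.0238
Iteration 1: beta = 0.0, y = -1.37 + 0.0*(-1.37 + 1.37) = -1.37
  grad(y) = -25.92, v = y - alpha*grad = -0.7531
  prox(v) = soft_thresh(-0.7531, 0.0295) = -0.7236
Iteration 2: beta = 0.3333, y = -0.7236 + 0.3333*(-0.7236 + 1.37) = -0.5081
  grad(y) = -12.13, v = y - alpha*grad = -0.2194
  prox(v) = soft_thresh(-0.2194, 0.0295) = -0.1899
Iteration 3: beta = 0.5, y = -0.1899 + 0.5*(-0.1899 + 0.7236) = 0.0769
  grad(y) = -2.7693, v = y - alpha*grad = 0.1428
  prox(v) = soft_thresh(0.1428, 0.0295) = 0.1133
Iteration 4: beta = 0.6, y = 0.1133 + 0.6*(0.1133 + 0.1899) = 0.2953
  grad(y) = 0.7241, v = y - alpha*grad = 0.278
  prox(v) = soft_thresh(0.278, 0.0295) = 0.2485
f(x_4) = 8*0.2485^2 - 4*0.2485 + 1.24*|0.2485| = -0.1918


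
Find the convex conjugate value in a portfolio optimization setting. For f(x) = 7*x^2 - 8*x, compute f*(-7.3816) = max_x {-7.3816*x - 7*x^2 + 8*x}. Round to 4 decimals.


f*(y) = sup_x {y*x - a*x^2 - b*x} = sup_x {(y-b)*x - a*x^2}
FOC: (y - b) - 2a*x = 0 => x* = (y - b)/(2a)
x* = (-7.3816 + 8)/(2*7) = 0.0442
f*(-7.3816) = (y-b)^2/(4a) = (-7.3816 + 8)^2/(4*7)
= 0.3824/28 = 0.0137


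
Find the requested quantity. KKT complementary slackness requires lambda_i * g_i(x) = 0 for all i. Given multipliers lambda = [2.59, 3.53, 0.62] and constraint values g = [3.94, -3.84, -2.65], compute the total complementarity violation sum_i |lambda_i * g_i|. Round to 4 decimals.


KKT complementary slackness check:
lambda_1 * g_1 = 2.59 * 3.94 = 10.2046
lambda_2 * g_2 = 3.53 * -3.84 = -13.5552
lambda_3 * g_3 = 0.62 * -2.65 = -1.643
Total violation = 10.2046 + 13.5552 + 1.643 = 25.4028


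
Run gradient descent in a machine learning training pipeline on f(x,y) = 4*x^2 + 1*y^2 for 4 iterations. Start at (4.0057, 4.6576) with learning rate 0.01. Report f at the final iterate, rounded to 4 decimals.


Gradient descent on f(x,y) = 4*x^2 + 1*y^2.
Starting point: (4.0057, 4.6576), alpha = 0.01
Step 1: grad_x = 2*4*4.0057 = 32.0456, grad_y = 2*1*4.6576 = 9.3152
  x_1 = 4.0057 - 0.01*32.0456 = 3.6852
  y_1 = 4.6576 - 0.01*9.3152 = 4.5644
Step 2: grad_x = 2*4*3.6852 = 29.482, grad_y = 2*1*4.5644 = 9.1289
  x_2 = 3.6852 - 0.01*29.482 = 3.3904
  y_2 = 4.5644 - 0.01*9.1289 = 4.4732
Step 3: grad_x = 2*4*3.3904 = 27.1234, grad_y = 2*1*4.4732 = 8.9463
  x_3 = 3.3904 - 0.01*27.1234 = 3.1192
  y_3 = 4.4732 - 0.01*8.9463 = 4.3837
Step 4: grad_x = 2*4*3.1192 = 24.9535, grad_y = 2*1*4.3837 = 8.7674
  x_4 = 3.1192 - 0.01*24.9535 = 2.8697
  y_4 = 4.3837 - 0.01*8.7674 = 4.296
f(2.8697, 4.296) = 4*2.8697^2 + 1*4.296^2 = 51.3955


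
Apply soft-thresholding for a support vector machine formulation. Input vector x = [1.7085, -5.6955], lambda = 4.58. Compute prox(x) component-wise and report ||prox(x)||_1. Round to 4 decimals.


Soft-thresholding with lambda = 4.58:
prox(1.7085) = sign(1.7085)*max(|1.7085| - 4.58, 0) = 0.0
prox(-5.6955) = sign(-5.6955)*max(|-5.6955| - 4.58, 0) = -1.1155
prox(x) = [0.0, -1.1155]
||prox(x)||_1 = 0.0 + 1.1155 = 1.1155


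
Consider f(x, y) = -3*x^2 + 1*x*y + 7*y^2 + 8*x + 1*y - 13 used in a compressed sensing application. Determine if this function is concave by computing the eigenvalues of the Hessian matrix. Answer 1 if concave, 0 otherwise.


The Hessian of f(x,y) = -3*x^2 + 1*x*y + 7*y^2 + 8*x + 1*y - 13 is:
H = [[-6, 1], [1, 14]]
Trace = -6 + 14 = 8
Determinant = -6*14 - (1)^2 = -85
Discriminant = (8)^2 - 4*-85 = 404.0
Eigenvalues: lambda_1 = -6.0499, lambda_2 = 14.0499
The function is not concave.

0


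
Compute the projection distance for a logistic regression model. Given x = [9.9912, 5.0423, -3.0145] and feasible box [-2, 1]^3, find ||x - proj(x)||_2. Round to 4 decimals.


Project each component onto [-2, 1].
clip(9.9912) = 1.0, clip(5.0423) = 1.0, clip(-3.0145) = -2.0
Projection = [1.0, 1.0, -2.0]
Squared diffs: [80.8417, 16.3402, 1.0292]
Distance = sqrt(98.2111) = 9.9102


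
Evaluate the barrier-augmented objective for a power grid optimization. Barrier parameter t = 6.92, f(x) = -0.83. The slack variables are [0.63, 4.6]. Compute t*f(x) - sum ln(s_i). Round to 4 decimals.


Step 1: Compute log-barrier.
ln values: [-0.462, 1.5261]
phi = -(-0.462 + 1.5261) = -1.064
Step 2: Compute augmented objective.
t*f(x) = 6.92*-0.83 = -5.7436
Total = -5.7436 - 1.064 = -6.8076


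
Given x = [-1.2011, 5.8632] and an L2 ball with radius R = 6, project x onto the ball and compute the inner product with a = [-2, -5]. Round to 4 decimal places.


Step 1: Compute ||x|| (intermediates to 6 decimals).
||x|| = sqrt((-1.2011)^2 + 5.8632^2) = 5.984961
Step 2: Project.
Since ||x|| <= R, proj = x (no scaling needed).
proj(x) = [-1.2011, 5.8632]
Step 3: Dot product.
a^T * proj(x) = -2*(-1.2011) - 5*5.8632 = -26.9138


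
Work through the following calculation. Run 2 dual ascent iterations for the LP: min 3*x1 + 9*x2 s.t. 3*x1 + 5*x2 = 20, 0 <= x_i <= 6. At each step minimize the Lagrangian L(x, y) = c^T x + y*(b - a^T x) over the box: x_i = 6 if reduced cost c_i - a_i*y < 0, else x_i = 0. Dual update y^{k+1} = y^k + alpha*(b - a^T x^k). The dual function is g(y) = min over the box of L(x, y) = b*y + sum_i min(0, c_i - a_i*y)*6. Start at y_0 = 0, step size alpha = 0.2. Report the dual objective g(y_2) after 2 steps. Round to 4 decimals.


Dual ascent for LP: min 3*x1 + 9*x2, 3*x1 + 5*x2 = 20, 0 <= x_i <= 6
Step 1: y^k = 0.0, reduced costs: (3.0, 9.0)
  x^k = (0.0, 0.0), subgradient = b - a^T x = 20.0
  y^{k+1} = 0.0 + 0.2*20.0 = 4.0
Step 2: y^k = 4.0, reduced costs: (-9.0, -11.0)
  x^k = (6.0, 6.0), subgradient = b - a^T x = -28.0
  y^{k+1} = 4.0 + 0.2*-28.0 = -1.6
Dual objective at y_2 = -1.6: reduced costs (7.8, 17.0), box minimizer x = (0.0, 0.0)
g(y_2) = b*y + (c1 - a1*y)*x1 + (c2 - a2*y)*x2 = 20*(-1.6) + 7.8*0.0 + 17.0*0.0 = -32.0 + 0.0 + 0.0 = -32.0


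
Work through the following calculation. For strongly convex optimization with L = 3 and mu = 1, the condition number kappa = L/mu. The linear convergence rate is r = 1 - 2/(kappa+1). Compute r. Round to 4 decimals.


Step 1: Compute the condition number.
kappa = L/mu = 3/1 = 3.0
Step 2: Compute the convergence rate.
r = 1 - 2/(kappa + 1) = 1 - 2*mu/(L + mu) = (L - mu)/(L + mu) = 2/4 = 0.5


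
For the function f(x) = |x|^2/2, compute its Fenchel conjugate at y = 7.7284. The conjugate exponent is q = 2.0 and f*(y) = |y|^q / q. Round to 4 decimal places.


The conjugate exponent q satisfies 1/p + 1/q = 1.
p = 2, so q = 2/(2 - 1) = 2.0
|y|^q = 7.7284^2.0 = 59.7282
f*(7.7284) = 59.7282 / 2.0 = 29.8641


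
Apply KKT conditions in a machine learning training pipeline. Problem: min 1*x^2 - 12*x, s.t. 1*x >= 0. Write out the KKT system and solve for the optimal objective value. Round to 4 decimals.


Step 1: Try lambda = 0 (constraint inactive).
Stationarity: 2*1*x - 12 = 0
x* = 12/(2*1) = 6.0
Check constraint: 1*6.0 = 6.0 >= 0 -- satisfied.
Step 2: Compute optimal value.
f(x*) = 1*6.0^2 - 12*6.0 = -36.0


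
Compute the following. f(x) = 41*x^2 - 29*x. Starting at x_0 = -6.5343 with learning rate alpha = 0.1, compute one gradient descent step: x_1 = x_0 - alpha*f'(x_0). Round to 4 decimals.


We compute the gradient at x_0 and apply the update.
f'(x) = 82*x - 29
f'(-6.5343) = 82*-6.5343 - 29 = -564.8126
x_1 = -6.5343 - 0.1*-564.8126 = 49.947


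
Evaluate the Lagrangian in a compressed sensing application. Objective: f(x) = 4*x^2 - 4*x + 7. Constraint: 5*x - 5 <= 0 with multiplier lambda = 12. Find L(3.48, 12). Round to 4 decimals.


Step 1: Evaluate f(x).
f(3.48) = 4*3.48^2 - 4*3.48 + 7 = 41.5216
Step 2: Evaluate g(x).
g(3.48) = 5*3.48 - 5 = 12.4
Step 3: Compute Lagrangian.
L = 41.5216 + 12*12.4 = 190.3216


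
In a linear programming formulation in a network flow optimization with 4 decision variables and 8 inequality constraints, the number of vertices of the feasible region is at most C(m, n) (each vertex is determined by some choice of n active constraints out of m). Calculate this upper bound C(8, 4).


Each vertex corresponds to some choice of n active constraints out of m, so the number of vertices is at most C(m, n) = m! / (n!(m-n)!).
m = 8, n = 4
Numerator: 8 * 7 * 6 * 5
Denominator: 4! = 24
C(8, 4) = 70


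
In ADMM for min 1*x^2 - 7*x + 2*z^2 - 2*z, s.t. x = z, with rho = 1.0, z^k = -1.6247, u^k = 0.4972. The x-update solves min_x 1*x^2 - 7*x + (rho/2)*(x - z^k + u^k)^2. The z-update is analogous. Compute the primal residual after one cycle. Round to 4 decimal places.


ADMM iteration with rho = 1.0, z^k = -1.6247, u^k = 0.4972
Step 1: x-update.
Minimize 1*x^2 - 7*x + (1.0/2)*(x + 1.6247 + 0.4972)^2
FOC: (2*1 + 1.0)*x = 7 + 1.0*(-1.6247 - 0.4972)
x^{k+1} = 1.626
Step 2: z-update.
Minimize 2*z^2 - 2*z + (1.0/2)*(1.626 - z + 0.4972)^2
FOC: (2*2 + 1.0)*z = 2 + 1.0*(1.626 + 0.4972)
z^{k+1} = 0.8246
Step 3: u-update.
u^{k+1} = 0.4972 + 1.626 - 0.8246 = 1.2986
Step 4: Primal residual = |1.626 - 0.8246| = 0.8014


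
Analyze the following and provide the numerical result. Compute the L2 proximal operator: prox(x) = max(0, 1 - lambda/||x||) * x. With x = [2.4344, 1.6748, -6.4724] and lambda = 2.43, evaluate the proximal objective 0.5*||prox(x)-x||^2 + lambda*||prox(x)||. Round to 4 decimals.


Step 1: Compute ||x||.
||x|| = 7.115
Step 2: Compute scaling factor.
scale = max(0, 1 - 2.43/7.115) = 0.6585
Step 3: prox(x) = [1.603, 1.1028, -4.2619]
||prox(x)|| = 4.685
Step 4: Proximal objective.
0.5*||prox-x||^2 = 2.9525
lambda*||prox|| = 11.3846
Total = 14.337


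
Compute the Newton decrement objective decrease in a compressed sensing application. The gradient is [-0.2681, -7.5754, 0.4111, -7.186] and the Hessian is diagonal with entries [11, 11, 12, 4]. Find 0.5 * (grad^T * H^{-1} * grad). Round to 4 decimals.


Step 1: H is diagonal, so H^(-1) * g = [-0.0244, -0.6887, 0.0343, -1.7965].
Step 2: g^T H^(-1) g = sum_i g_i^2 / H_ii
  = (-0.2681)^2/11 + (-7.5754)^2/11 + (0.4111)^2/12 + (-7.186)^2/4
  = 0.0065 + 5.217 + 0.0141 + 12.9096 = 18.1472
Step 3: Objective decrease = 0.5 * g^T H^(-1) g = 9.0736


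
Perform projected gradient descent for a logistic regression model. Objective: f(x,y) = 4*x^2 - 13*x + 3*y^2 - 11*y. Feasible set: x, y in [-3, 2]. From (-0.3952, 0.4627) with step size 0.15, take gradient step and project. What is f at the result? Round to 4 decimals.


Step 1: Compute gradient at (-0.3952, 0.4627).
grad_x = 2*4*-0.3952 - 13 = -16.1616
grad_y = 2*3*0.4627 - 11 = -8.2238
Step 2: Gradient step.
x_raw = -0.3952 - 0.15*-16.1616 = 2.029
y_raw = 0.4627 - 0.15*-8.2238 = 1.6963
Step 3: Project onto [-3, 2].
x_proj = clip(2.029) = 2.0
y_proj = clip(1.6963) = 1.6963
Step 4: Evaluate f.
f(2.0, 1.6963) = -20.027


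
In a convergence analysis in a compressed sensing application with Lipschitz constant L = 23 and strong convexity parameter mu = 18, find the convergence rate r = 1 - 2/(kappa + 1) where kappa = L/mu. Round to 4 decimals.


Step 1: Compute the condition number.
kappa = L/mu = 23/18 = 1.2778
Step 2: Compute the convergence rate.
r = 1 - 2/(kappa + 1) = 1 - 2*mu/(L + mu) = (L - mu)/(L + mu) = 5/41 = 0.122


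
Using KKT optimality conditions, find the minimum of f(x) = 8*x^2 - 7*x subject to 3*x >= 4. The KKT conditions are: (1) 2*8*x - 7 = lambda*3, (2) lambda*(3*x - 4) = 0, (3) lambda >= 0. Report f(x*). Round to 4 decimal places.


Step 1: Try lambda = 0 (constraint inactive).
x_unc = 7/(2*8) = 0.4375
Check: 3*0.4375 = 1.3125 < 4 -- violated!
Step 2: Constraint must be active: 3*x = 4
x* = 4/3 = 1.3333 (rounded; the exact value 4/3 is used below)
lambda = (2*8*(4/3) - 7)/3 = 4.7778
Step 3: Compute optimal value.
f(x*) = 8*(4/3)^2 - 7*(4/3) = 4.8889


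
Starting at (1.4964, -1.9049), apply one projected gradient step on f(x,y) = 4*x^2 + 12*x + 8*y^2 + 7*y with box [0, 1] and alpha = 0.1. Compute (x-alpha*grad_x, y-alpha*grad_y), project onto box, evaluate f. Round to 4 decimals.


Step 1: Compute gradient at (1.4964, -1.9049).
grad_x = 2*4*1.4964 + 12 = 23.9712
grad_y = 2*8*-1.9049 + 7 = -23.4784
Step 2: Gradient step.
x_raw = 1.4964 - 0.1*23.9712 = -0.9007
y_raw = -1.9049 - 0.1*-23.4784 = 0.4429
Step 3: Project onto [0, 1].
x_proj = clip(-0.9007) = 0.0
y_proj = clip(0.4429) = 0.4429
Step 4: Evaluate f.
f(0.0, 0.4429) = 4.6701


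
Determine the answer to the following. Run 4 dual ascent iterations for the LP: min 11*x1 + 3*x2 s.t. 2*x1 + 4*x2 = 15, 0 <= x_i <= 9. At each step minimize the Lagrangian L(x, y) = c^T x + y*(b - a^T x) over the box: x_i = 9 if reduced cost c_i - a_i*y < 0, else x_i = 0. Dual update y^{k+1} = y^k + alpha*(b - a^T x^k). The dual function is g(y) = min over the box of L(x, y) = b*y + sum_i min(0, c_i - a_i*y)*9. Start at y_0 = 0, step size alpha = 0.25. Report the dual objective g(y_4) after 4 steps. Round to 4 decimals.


Dual ascent for LP: min 11*x1 + 3*x2, 2*x1 + 4*x2 = 15, 0 <= x_i <= 9
Step 1: y^k = 0.0, reduced costs: (11.0, 3.0)
  x^k = (0.0, 0.0), subgradient = b - a^T x = 15.0
  y^{k+1} = 0.0 + 0.25*15.0 = 3.75
Step 2: y^k = 3.75, reduced costs: (3.5, -12.0)
  x^k = (0.0, 9.0), subgradient = b - a^T x = -21.0
  y^{k+1} = 3.75 + 0.25*-21.0 = -1.5
Step 3: y^k = -1.5, reduced costs: (14.0, 9.0)
  x^k = (0.0, 0.0), subgradient = b - a^T x = 15.0
  y^{k+1} = -1.5 + 0.25*15.0 = 2.25
Step 4: y^k = 2.25, reduced costs: (6.5, -6.0)
  x^k = (0.0, 9.0), subgradient = b - a^T x = -21.0
  y^{k+1} = 2.25 + 0.25*-21.0 = -3.0
Dual objective at y_4 = -3.0: reduced costs (17.0, 15.0), box minimizer x = (0.0, 0.0)
g(y_4) = b*y + (c1 - a1*y)*x1 + (c2 - a2*y)*x2 = 15*(-3.0) + 17.0*0.0 + 15.0*0.0 = -45.0 + 0.0 + 0.0 = -45.0


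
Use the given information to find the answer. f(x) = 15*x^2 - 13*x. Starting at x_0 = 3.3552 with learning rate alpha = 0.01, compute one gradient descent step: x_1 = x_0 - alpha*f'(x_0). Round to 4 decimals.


We compute the gradient at x_0 and apply the update.
f'(x) = 30*x - 13
f'(3.3552) = 30*3.3552 - 13 = 87.656
x_1 = 3.3552 - 0.01*87.656 = 2.4786


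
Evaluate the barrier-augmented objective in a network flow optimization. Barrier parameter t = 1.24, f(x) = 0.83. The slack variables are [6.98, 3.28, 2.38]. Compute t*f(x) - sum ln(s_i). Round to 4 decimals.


Step 1: Compute log-barrier.
ln values: [1.943, 1.1878, 0.8671]
phi = -(1.943 + 1.1878 + 0.8671) = -3.998
Step 2: Compute augmented objective.
t*f(x) = 1.24*0.83 = 1.0292
Total = 1.0292 - 3.998 = -2.9688
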